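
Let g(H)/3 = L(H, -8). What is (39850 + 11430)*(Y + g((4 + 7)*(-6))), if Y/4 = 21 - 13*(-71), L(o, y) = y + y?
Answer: 191171840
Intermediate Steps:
L(o, y) = 2*y
g(H) = -48 (g(H) = 3*(2*(-8)) = 3*(-16) = -48)
Y = 3776 (Y = 4*(21 - 13*(-71)) = 4*(21 + 923) = 4*944 = 3776)
(39850 + 11430)*(Y + g((4 + 7)*(-6))) = (39850 + 11430)*(3776 - 48) = 51280*3728 = 191171840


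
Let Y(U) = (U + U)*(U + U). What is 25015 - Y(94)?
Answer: -10329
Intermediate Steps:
Y(U) = 4*U**2 (Y(U) = (2*U)*(2*U) = 4*U**2)
25015 - Y(94) = 25015 - 4*94**2 = 25015 - 4*8836 = 25015 - 1*35344 = 25015 - 35344 = -10329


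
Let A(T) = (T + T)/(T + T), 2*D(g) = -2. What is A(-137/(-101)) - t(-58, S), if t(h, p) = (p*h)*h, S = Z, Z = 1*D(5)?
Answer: 3365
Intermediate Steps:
D(g) = -1 (D(g) = (½)*(-2) = -1)
Z = -1 (Z = 1*(-1) = -1)
S = -1
t(h, p) = p*h² (t(h, p) = (h*p)*h = p*h²)
A(T) = 1 (A(T) = (2*T)/((2*T)) = (2*T)*(1/(2*T)) = 1)
A(-137/(-101)) - t(-58, S) = 1 - (-1)*(-58)² = 1 - (-1)*3364 = 1 - 1*(-3364) = 1 + 3364 = 3365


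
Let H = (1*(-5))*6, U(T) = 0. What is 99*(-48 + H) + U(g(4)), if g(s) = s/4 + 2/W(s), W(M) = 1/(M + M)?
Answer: -7722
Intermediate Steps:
W(M) = 1/(2*M)
g(s) = 17*s/4 (g(s) = s/4 + 2/((1/(2*s))) = s*(1/4) + 2*(2*s) = s/4 + 4*s = 17*s/4)
H = -30 (H = -5*6 = -30)
99*(-48 + H) + U(g(4)) = 99*(-48 - 30) + 0 = 99*(-78) + 0 = -7722 + 0 = -7722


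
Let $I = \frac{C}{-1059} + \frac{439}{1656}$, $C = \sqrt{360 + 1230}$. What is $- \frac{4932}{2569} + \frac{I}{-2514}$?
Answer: $- \frac{20533951279}{10695219696} + \frac{\sqrt{1590}}{2662326} \approx -1.9199$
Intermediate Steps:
$C = \sqrt{1590} \approx 39.875$
$I = \frac{439}{1656} - \frac{\sqrt{1590}}{1059}$ ($I = \frac{\sqrt{1590}}{-1059} + \frac{439}{1656} = \sqrt{1590} \left(- \frac{1}{1059}\right) + 439 \cdot \frac{1}{1656} = - \frac{\sqrt{1590}}{1059} + \frac{439}{1656} = \frac{439}{1656} - \frac{\sqrt{1590}}{1059} \approx 0.22744$)
$- \frac{4932}{2569} + \frac{I}{-2514} = - \frac{4932}{2569} + \frac{\frac{439}{1656} - \frac{\sqrt{1590}}{1059}}{-2514} = \left(-4932\right) \frac{1}{2569} + \left(\frac{439}{1656} - \frac{\sqrt{1590}}{1059}\right) \left(- \frac{1}{2514}\right) = - \frac{4932}{2569} - \left(\frac{439}{4163184} - \frac{\sqrt{1590}}{2662326}\right) = - \frac{20533951279}{10695219696} + \frac{\sqrt{1590}}{2662326}$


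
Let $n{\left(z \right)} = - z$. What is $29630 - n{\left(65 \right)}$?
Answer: $29695$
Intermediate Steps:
$29630 - n{\left(65 \right)} = 29630 - \left(-1\right) 65 = 29630 - -65 = 29630 + 65 = 29695$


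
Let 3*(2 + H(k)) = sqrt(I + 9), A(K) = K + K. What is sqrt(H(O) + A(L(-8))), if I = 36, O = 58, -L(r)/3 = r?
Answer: sqrt(46 + sqrt(5)) ≈ 6.9452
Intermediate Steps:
L(r) = -3*r
A(K) = 2*K
H(k) = -2 + sqrt(5) (H(k) = -2 + sqrt(36 + 9)/3 = -2 + sqrt(45)/3 = -2 + (3*sqrt(5))/3 = -2 + sqrt(5))
sqrt(H(O) + A(L(-8))) = sqrt((-2 + sqrt(5)) + 2*(-3*(-8))) = sqrt((-2 + sqrt(5)) + 2*24) = sqrt((-2 + sqrt(5)) + 48) = sqrt(46 + sqrt(5))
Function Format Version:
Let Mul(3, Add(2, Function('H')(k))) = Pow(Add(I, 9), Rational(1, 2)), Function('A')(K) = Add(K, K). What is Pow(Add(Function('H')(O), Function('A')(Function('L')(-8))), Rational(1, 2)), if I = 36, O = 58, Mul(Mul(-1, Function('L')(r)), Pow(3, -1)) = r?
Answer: Pow(Add(46, Pow(5, Rational(1, 2))), Rational(1, 2)) ≈ 6.9452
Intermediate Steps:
Function('L')(r) = Mul(-3, r)
Function('A')(K) = Mul(2, K)
Function('H')(k) = Add(-2, Pow(5, Rational(1, 2))) (Function('H')(k) = Add(-2, Mul(Rational(1, 3), Pow(Add(36, 9), Rational(1, 2)))) = Add(-2, Mul(Rational(1, 3), Pow(45, Rational(1, 2)))) = Add(-2, Mul(Rational(1, 3), Mul(3, Pow(5, Rational(1, 2))))) = Add(-2, Pow(5, Rational(1, 2))))
Pow(Add(Function('H')(O), Function('A')(Function('L')(-8))), Rational(1, 2)) = Pow(Add(Add(-2, Pow(5, Rational(1, 2))), Mul(2, Mul(-3, -8))), Rational(1, 2)) = Pow(Add(Add(-2, Pow(5, Rational(1, 2))), Mul(2, 24)), Rational(1, 2)) = Pow(Add(Add(-2, Pow(5, Rational(1, 2))), 48), Rational(1, 2)) = Pow(Add(46, Pow(5, Rational(1, 2))), Rational(1, 2))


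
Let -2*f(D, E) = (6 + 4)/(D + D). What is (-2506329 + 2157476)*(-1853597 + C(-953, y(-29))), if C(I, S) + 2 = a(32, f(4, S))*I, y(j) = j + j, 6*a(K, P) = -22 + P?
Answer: 30978236752927/48 ≈ 6.4538e+11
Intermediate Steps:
f(D, E) = -5/(2*D) (f(D, E) = -(6 + 4)/(2*(D + D)) = -5/(2*D))
a(K, P) = -11/3 + P/6 (a(K, P) = (-22 + P)/6 = -11/3 + P/6)
y(j) = 2*j
C(I, S) = -2 - 181*I/48 (C(I, S) = -2 + (-11/3 + (-5/2/4)/6)*I = -2 + (-11/3 + (-5/2*¼)/6)*I = -2 + (-11/3 + (⅙)*(-5/8))*I = -2 + (-11/3 - 5/48)*I = -2 - 181*I/48)
(-2506329 + 2157476)*(-1853597 + C(-953, y(-29))) = (-2506329 + 2157476)*(-1853597 + (-2 - 181/48*(-953))) = -348853*(-1853597 + (-2 + 172493/48)) = -348853*(-1853597 + 172397/48) = -348853*(-88800259/48) = 30978236752927/48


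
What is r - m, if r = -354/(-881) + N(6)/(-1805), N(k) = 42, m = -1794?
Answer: 2853429738/1590205 ≈ 1794.4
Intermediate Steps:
r = 601968/1590205 (r = -354/(-881) + 42/(-1805) = -354*(-1/881) + 42*(-1/1805) = 354/881 - 42/1805 = 601968/1590205 ≈ 0.37855)
r - m = 601968/1590205 - 1*(-1794) = 601968/1590205 + 1794 = 2853429738/1590205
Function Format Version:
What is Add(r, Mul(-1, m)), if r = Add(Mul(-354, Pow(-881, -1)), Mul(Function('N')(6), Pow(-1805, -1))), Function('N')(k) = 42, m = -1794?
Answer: Rational(2853429738, 1590205) ≈ 1794.4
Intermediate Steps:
r = Rational(601968, 1590205) (r = Add(Mul(-354, Pow(-881, -1)), Mul(42, Pow(-1805, -1))) = Add(Mul(-354, Rational(-1, 881)), Mul(42, Rational(-1, 1805))) = Add(Rational(354, 881), Rational(-42, 1805)) = Rational(601968, 1590205) ≈ 0.37855)
Add(r, Mul(-1, m)) = Add(Rational(601968, 1590205), Mul(-1, -1794)) = Add(Rational(601968, 1590205), 1794) = Rational(2853429738, 1590205)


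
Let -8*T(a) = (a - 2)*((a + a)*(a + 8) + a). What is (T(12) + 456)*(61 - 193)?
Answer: 20988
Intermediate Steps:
T(a) = -(-2 + a)*(a + 2*a*(8 + a))/8 (T(a) = -(a - 2)*((a + a)*(a + 8) + a)/8 = -(-2 + a)*((2*a)*(8 + a) + a)/8 = -(-2 + a)*(2*a*(8 + a) + a)/8 = -(-2 + a)*(a + 2*a*(8 + a))/8)
(T(12) + 456)*(61 - 193) = ((1/8)*12*(34 - 13*12 - 2*12**2) + 456)*(61 - 193) = ((1/8)*12*(34 - 156 - 2*144) + 456)*(-132) = ((1/8)*12*(34 - 156 - 288) + 456)*(-132) = ((1/8)*12*(-410) + 456)*(-132) = (-615 + 456)*(-132) = -159*(-132) = 20988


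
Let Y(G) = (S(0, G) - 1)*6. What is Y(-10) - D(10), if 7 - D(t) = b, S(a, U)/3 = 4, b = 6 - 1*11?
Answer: 54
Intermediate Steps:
b = -5 (b = 6 - 11 = -5)
S(a, U) = 12 (S(a, U) = 3*4 = 12)
D(t) = 12 (D(t) = 7 - 1*(-5) = 7 + 5 = 12)
Y(G) = 66 (Y(G) = (12 - 1)*6 = 11*6 = 66)
Y(-10) - D(10) = 66 - 1*12 = 66 - 12 = 54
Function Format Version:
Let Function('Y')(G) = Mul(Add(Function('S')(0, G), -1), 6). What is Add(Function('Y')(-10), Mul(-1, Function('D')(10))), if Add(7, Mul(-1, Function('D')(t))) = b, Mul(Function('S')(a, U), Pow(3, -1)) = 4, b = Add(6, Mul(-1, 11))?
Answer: 54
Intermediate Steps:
b = -5 (b = Add(6, -11) = -5)
Function('S')(a, U) = 12 (Function('S')(a, U) = Mul(3, 4) = 12)
Function('D')(t) = 12 (Function('D')(t) = Add(7, Mul(-1, -5)) = Add(7, 5) = 12)
Function('Y')(G) = 66 (Function('Y')(G) = Mul(Add(12, -1), 6) = Mul(11, 6) = 66)
Add(Function('Y')(-10), Mul(-1, Function('D')(10))) = Add(66, Mul(-1, 12)) = Add(66, -12) = 54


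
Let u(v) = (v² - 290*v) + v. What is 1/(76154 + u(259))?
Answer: 1/68384 ≈ 1.4623e-5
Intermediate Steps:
u(v) = v² - 289*v
1/(76154 + u(259)) = 1/(76154 + 259*(-289 + 259)) = 1/(76154 + 259*(-30)) = 1/(76154 - 7770) = 1/68384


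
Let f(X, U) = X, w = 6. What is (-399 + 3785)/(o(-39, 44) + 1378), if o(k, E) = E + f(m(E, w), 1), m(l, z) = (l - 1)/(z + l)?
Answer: 169300/71143 ≈ 2.3797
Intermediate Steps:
m(l, z) = (-1 + l)/(l + z)
o(k, E) = E + (-1 + E)/(6 + E) (o(k, E) = E + (-1 + E)/(E + 6) = E + (-1 + E)/(6 + E))
(-399 + 3785)/(o(-39, 44) + 1378) = (-399 + 3785)/((-1 + 44 + 44*(6 + 44))/(6 + 44) + 1378) = 3386/((-1 + 44 + 44*50)/50 + 1378) = 3386/((-1 + 44 + 2200)/50 + 1378) = 3386/((1/50)*2243 + 1378) = 3386/(2243/50 + 1378) = 3386/(71143/50) = 3386*(50/71143) = 169300/71143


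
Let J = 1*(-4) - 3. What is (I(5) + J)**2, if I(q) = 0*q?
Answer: 49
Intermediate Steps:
I(q) = 0
J = -7 (J = -4 - 3 = -7)
(I(5) + J)**2 = (0 - 7)**2 = (-7)**2 = 49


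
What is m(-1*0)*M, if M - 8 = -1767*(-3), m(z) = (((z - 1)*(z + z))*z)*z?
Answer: 0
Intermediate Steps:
m(z) = 2*z³*(-1 + z) (m(z) = (((-1 + z)*(2*z))*z)*z = ((2*z*(-1 + z))*z)*z = (2*z²*(-1 + z))*z = 2*z³*(-1 + z))
M = 5309 (M = 8 - 1767*(-3) = 8 + 5301 = 5309)
m(-1*0)*M = (2*(-1*0)³*(-1 - 1*0))*5309 = (2*0³*(-1 + 0))*5309 = (2*0*(-1))*5309 = 0*5309 = 0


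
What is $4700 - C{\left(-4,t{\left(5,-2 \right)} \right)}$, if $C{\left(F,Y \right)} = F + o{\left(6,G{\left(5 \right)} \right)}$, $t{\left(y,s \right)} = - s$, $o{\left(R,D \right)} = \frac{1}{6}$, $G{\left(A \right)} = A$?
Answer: $\frac{28223}{6} \approx 4703.8$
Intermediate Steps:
$o{\left(R,D \right)} = \frac{1}{6}$
$C{\left(F,Y \right)} = \frac{1}{6} + F$ ($C{\left(F,Y \right)} = F + \frac{1}{6} = \frac{1}{6} + F$)
$4700 - C{\left(-4,t{\left(5,-2 \right)} \right)} = 4700 - \left(\frac{1}{6} - 4\right) = 4700 - - \frac{23}{6} = 4700 + \frac{23}{6} = \frac{28223}{6}$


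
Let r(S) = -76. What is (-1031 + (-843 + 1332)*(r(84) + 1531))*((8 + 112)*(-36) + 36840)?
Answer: 23104289280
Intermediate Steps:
(-1031 + (-843 + 1332)*(r(84) + 1531))*((8 + 112)*(-36) + 36840) = (-1031 + (-843 + 1332)*(-76 + 1531))*((8 + 112)*(-36) + 36840) = (-1031 + 489*1455)*(120*(-36) + 36840) = (-1031 + 711495)*(-4320 + 36840) = 710464*32520 = 23104289280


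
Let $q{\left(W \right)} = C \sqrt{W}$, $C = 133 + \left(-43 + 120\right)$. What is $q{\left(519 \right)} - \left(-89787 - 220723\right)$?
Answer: $310510 + 210 \sqrt{519} \approx 3.1529 \cdot 10^{5}$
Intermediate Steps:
$C = 210$ ($C = 133 + 77 = 210$)
$q{\left(W \right)} = 210 \sqrt{W}$
$q{\left(519 \right)} - \left(-89787 - 220723\right) = 210 \sqrt{519} - \left(-89787 - 220723\right) = 210 \sqrt{519} - -310510 = 210 \sqrt{519} + 310510 = 310510 + 210 \sqrt{519}$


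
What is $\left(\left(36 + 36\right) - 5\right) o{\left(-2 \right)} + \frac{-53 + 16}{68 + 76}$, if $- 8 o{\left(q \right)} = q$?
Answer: $\frac{2375}{144} \approx 16.493$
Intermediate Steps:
$o{\left(q \right)} = - \frac{q}{8}$
$\left(\left(36 + 36\right) - 5\right) o{\left(-2 \right)} + \frac{-53 + 16}{68 + 76} = \left(\left(36 + 36\right) - 5\right) \left(\left(- \frac{1}{8}\right) \left(-2\right)\right) + \frac{-53 + 16}{68 + 76} = \left(72 - 5\right) \frac{1}{4} - \frac{37}{144} = 67 \cdot \frac{1}{4} - \frac{37}{144} = \frac{67}{4} - \frac{37}{144} = \frac{2375}{144}$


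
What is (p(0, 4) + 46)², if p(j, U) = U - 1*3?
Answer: 2209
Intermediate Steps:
p(j, U) = -3 + U (p(j, U) = U - 3 = -3 + U)
(p(0, 4) + 46)² = ((-3 + 4) + 46)² = (1 + 46)² = 47² = 2209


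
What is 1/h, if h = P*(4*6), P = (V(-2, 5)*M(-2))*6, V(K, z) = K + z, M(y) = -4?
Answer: -1/1728 ≈ -0.00057870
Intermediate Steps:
P = -72 (P = ((-2 + 5)*(-4))*6 = (3*(-4))*6 = -12*6 = -72)
h = -1728 (h = -288*6 = -72*24 = -1728)
1/h = 1/(-1728) = -1/1728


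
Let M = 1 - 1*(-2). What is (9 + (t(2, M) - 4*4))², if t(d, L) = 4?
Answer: 9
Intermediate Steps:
M = 3 (M = 1 + 2 = 3)
(9 + (t(2, M) - 4*4))² = (9 + (4 - 4*4))² = (9 + (4 - 16))² = (9 - 12)² = (-3)² = 9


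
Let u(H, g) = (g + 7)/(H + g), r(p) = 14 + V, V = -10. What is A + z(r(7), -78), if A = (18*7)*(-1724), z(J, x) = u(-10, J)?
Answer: -1303355/6 ≈ -2.1723e+5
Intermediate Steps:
r(p) = 4 (r(p) = 14 - 10 = 4)
u(H, g) = (7 + g)/(H + g)
z(J, x) = (7 + J)/(-10 + J)
A = -217224 (A = 126*(-1724) = -217224)
A + z(r(7), -78) = -217224 + (7 + 4)/(-10 + 4) = -217224 + 11/(-6) = -217224 - 1/6*11 = -217224 - 11/6 = -1303355/6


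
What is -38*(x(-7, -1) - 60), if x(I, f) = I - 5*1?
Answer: 2736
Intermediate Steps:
x(I, f) = -5 + I (x(I, f) = I - 5 = -5 + I)
-38*(x(-7, -1) - 60) = -38*((-5 - 7) - 60) = -38*(-12 - 60) = -38*(-72) = 2736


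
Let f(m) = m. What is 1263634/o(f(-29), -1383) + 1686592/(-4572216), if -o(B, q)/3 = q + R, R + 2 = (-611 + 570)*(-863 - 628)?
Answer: -126664770205/17073226071 ≈ -7.4189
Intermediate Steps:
R = 61129 (R = -2 + (-611 + 570)*(-863 - 628) = -2 - 41*(-1491) = -2 + 61131 = 61129)
o(B, q) = -183387 - 3*q (o(B, q) = -3*(q + 61129) = -3*(61129 + q) = -183387 - 3*q)
1263634/o(f(-29), -1383) + 1686592/(-4572216) = 1263634/(-183387 - 3*(-1383)) + 1686592/(-4572216) = 1263634/(-183387 + 4149) + 1686592*(-1/4572216) = 1263634/(-179238) - 210824/571527 = 1263634*(-1/179238) - 210824/571527 = -631817/89619 - 210824/571527 = -126664770205/17073226071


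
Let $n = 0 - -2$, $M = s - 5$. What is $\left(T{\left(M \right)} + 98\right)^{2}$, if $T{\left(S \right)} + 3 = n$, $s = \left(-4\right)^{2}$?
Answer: $9409$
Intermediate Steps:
$s = 16$
$M = 11$ ($M = 16 - 5 = 11$)
$n = 2$ ($n = 0 + 2 = 2$)
$T{\left(S \right)} = -1$ ($T{\left(S \right)} = -3 + 2 = -1$)
$\left(T{\left(M \right)} + 98\right)^{2} = \left(-1 + 98\right)^{2} = 97^{2} = 9409$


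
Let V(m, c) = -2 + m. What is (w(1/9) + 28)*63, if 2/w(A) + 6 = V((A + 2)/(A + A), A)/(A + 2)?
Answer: 53088/31 ≈ 1712.5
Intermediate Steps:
w(A) = 2/(-6 + (-2 + (2 + A)/(2*A))/(2 + A)) (w(A) = 2/(-6 + (-2 + (A + 2)/(A + A))/(A + 2)) = 2/(-6 + (-2 + (2 + A)/((2*A)))/(2 + A)) = 2/(-6 + (-2 + (2 + A)*(1/(2*A)))/(2 + A)) = 2/(-6 + (-2 + (2 + A)/(2*A))/(2 + A)))
(w(1/9) + 28)*63 = (4*(-2 - 1/9)/(9*(-2 + 12*(1/9)**2 + 27/9)) + 28)*63 = (4*(1/9)*(-2 - 1*1/9)/(-2 + 12*(1/9)**2 + 27*(1/9)) + 28)*63 = (4*(1/9)*(-2 - 1/9)/(-2 + 12*(1/81) + 3) + 28)*63 = (4*(1/9)*(-19/9)/(-2 + 4/27 + 3) + 28)*63 = (4*(1/9)*(-19/9)/(31/27) + 28)*63 = (4*(1/9)*(27/31)*(-19/9) + 28)*63 = (-76/93 + 28)*63 = (2528/93)*63 = 53088/31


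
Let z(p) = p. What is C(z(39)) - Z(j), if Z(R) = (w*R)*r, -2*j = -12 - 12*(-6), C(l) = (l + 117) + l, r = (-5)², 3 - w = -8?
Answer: 8445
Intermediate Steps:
w = 11 (w = 3 - 1*(-8) = 3 + 8 = 11)
r = 25
C(l) = 117 + 2*l (C(l) = (117 + l) + l = 117 + 2*l)
j = -30 (j = -(-12 - 12*(-6))/2 = -(-12 + 72)/2 = -½*60 = -30)
Z(R) = 275*R (Z(R) = (11*R)*25 = 275*R)
C(z(39)) - Z(j) = (117 + 2*39) - 275*(-30) = (117 + 78) - 1*(-8250) = 195 + 8250 = 8445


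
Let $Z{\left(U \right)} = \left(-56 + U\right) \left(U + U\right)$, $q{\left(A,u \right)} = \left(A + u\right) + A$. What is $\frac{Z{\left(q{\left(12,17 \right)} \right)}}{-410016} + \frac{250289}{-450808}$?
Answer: $- \frac{2126416683}{3850801936} \approx -0.5522$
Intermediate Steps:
$q{\left(A,u \right)} = u + 2 A$
$Z{\left(U \right)} = 2 U \left(-56 + U\right)$ ($Z{\left(U \right)} = \left(-56 + U\right) 2 U = 2 U \left(-56 + U\right)$)
$\frac{Z{\left(q{\left(12,17 \right)} \right)}}{-410016} + \frac{250289}{-450808} = \frac{2 \left(17 + 2 \cdot 12\right) \left(-56 + \left(17 + 2 \cdot 12\right)\right)}{-410016} + \frac{250289}{-450808} = 2 \left(17 + 24\right) \left(-56 + \left(17 + 24\right)\right) \left(- \frac{1}{410016}\right) + 250289 \left(- \frac{1}{450808}\right) = 2 \cdot 41 \left(-56 + 41\right) \left(- \frac{1}{410016}\right) - \frac{250289}{450808} = 2 \cdot 41 \left(-15\right) \left(- \frac{1}{410016}\right) - \frac{250289}{450808} = \left(-1230\right) \left(- \frac{1}{410016}\right) - \frac{250289}{450808} = \frac{205}{68336} - \frac{250289}{450808} = - \frac{2126416683}{3850801936}$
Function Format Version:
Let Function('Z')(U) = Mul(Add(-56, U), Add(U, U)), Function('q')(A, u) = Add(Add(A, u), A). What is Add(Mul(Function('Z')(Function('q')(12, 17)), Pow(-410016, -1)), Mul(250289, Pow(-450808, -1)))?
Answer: Rational(-2126416683, 3850801936) ≈ -0.55220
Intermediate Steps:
Function('q')(A, u) = Add(u, Mul(2, A))
Function('Z')(U) = Mul(2, U, Add(-56, U)) (Function('Z')(U) = Mul(Add(-56, U), Mul(2, U)) = Mul(2, U, Add(-56, U)))
Add(Mul(Function('Z')(Function('q')(12, 17)), Pow(-410016, -1)), Mul(250289, Pow(-450808, -1))) = Add(Mul(Mul(2, Add(17, Mul(2, 12)), Add(-56, Add(17, Mul(2, 12)))), Pow(-410016, -1)), Mul(250289, Pow(-450808, -1))) = Add(Mul(Mul(2, Add(17, 24), Add(-56, Add(17, 24))), Rational(-1, 410016)), Mul(250289, Rational(-1, 450808))) = Add(Mul(Mul(2, 41, Add(-56, 41)), Rational(-1, 410016)), Rational(-250289, 450808)) = Add(Mul(Mul(2, 41, -15), Rational(-1, 410016)), Rational(-250289, 450808)) = Add(Mul(-1230, Rational(-1, 410016)), Rational(-250289, 450808)) = Add(Rational(205, 68336), Rational(-250289, 450808)) = Rational(-2126416683, 3850801936)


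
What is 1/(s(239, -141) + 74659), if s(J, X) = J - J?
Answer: 1/74659 ≈ 1.3394e-5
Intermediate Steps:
s(J, X) = 0
1/(s(239, -141) + 74659) = 1/(0 + 74659) = 1/74659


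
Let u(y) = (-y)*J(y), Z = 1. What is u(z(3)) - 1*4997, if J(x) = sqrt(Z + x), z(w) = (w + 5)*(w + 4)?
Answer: -4997 - 56*sqrt(57) ≈ -5419.8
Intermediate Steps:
z(w) = (4 + w)*(5 + w) (z(w) = (5 + w)*(4 + w) = (4 + w)*(5 + w))
J(x) = sqrt(1 + x)
u(y) = -y*sqrt(1 + y) (u(y) = (-y)*sqrt(1 + y) = -y*sqrt(1 + y))
u(z(3)) - 1*4997 = -(20 + 3**2 + 9*3)*sqrt(1 + (20 + 3**2 + 9*3)) - 1*4997 = -(20 + 9 + 27)*sqrt(1 + (20 + 9 + 27)) - 4997 = -1*56*sqrt(1 + 56) - 4997 = -1*56*sqrt(57) - 4997 = -56*sqrt(57) - 4997 = -4997 - 56*sqrt(57)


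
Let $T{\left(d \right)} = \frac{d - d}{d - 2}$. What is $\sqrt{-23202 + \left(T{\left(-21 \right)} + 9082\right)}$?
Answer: $2 i \sqrt{3530} \approx 118.83 i$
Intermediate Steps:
$T{\left(d \right)} = 0$ ($T{\left(d \right)} = \frac{0}{d - 2} = \frac{0}{-2 + d} = 0$)
$\sqrt{-23202 + \left(T{\left(-21 \right)} + 9082\right)} = \sqrt{-23202 + \left(0 + 9082\right)} = \sqrt{-23202 + 9082} = \sqrt{-14120} = 2 i \sqrt{3530}$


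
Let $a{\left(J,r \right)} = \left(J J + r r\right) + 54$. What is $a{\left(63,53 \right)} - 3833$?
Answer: $2999$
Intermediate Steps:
$a{\left(J,r \right)} = 54 + J^{2} + r^{2}$ ($a{\left(J,r \right)} = \left(J^{2} + r^{2}\right) + 54 = 54 + J^{2} + r^{2}$)
$a{\left(63,53 \right)} - 3833 = \left(54 + 63^{2} + 53^{2}\right) - 3833 = \left(54 + 3969 + 2809\right) - 3833 = 6832 - 3833 = 2999$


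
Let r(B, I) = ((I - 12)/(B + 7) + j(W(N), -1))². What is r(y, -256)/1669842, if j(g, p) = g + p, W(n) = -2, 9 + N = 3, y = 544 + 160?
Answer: 5764801/844140197682 ≈ 6.8292e-6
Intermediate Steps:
y = 704
N = -6 (N = -9 + 3 = -6)
r(B, I) = (-3 + (-12 + I)/(7 + B))² (r(B, I) = ((I - 12)/(B + 7) + (-2 - 1))² = ((-12 + I)/(7 + B) - 3)² = (-3 + (-12 + I)/(7 + B))²)
r(y, -256)/1669842 = ((33 - 1*(-256) + 3*704)²/(7 + 704)²)/1669842 = ((33 + 256 + 2112)²/711²)*(1/1669842) = ((1/505521)*2401²)*(1/1669842) = ((1/505521)*5764801)*(1/1669842) = (5764801/505521)*(1/1669842) = 5764801/844140197682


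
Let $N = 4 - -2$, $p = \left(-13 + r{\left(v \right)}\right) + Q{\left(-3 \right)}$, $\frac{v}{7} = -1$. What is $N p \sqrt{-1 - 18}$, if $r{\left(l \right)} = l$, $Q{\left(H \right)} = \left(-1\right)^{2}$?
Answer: $- 114 i \sqrt{19} \approx - 496.91 i$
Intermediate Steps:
$v = -7$ ($v = 7 \left(-1\right) = -7$)
$Q{\left(H \right)} = 1$
$p = -19$ ($p = \left(-13 - 7\right) + 1 = -20 + 1 = -19$)
$N = 6$ ($N = 4 + 2 = 6$)
$N p \sqrt{-1 - 18} = 6 \left(-19\right) \sqrt{-1 - 18} = - 114 \sqrt{-19} = - 114 i \sqrt{19}$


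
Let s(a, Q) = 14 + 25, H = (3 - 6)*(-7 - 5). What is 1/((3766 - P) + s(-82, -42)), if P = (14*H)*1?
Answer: 1/3301 ≈ 0.00030294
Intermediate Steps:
H = 36 (H = -3*(-12) = 36)
s(a, Q) = 39
P = 504 (P = (14*36)*1 = 504*1 = 504)
1/((3766 - P) + s(-82, -42)) = 1/((3766 - 1*504) + 39) = 1/((3766 - 504) + 39) = 1/(3262 + 39) = 1/3301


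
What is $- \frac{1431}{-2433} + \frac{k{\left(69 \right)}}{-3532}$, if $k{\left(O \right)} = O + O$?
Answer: $\frac{786423}{1432226} \approx 0.54909$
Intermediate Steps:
$k{\left(O \right)} = 2 O$
$- \frac{1431}{-2433} + \frac{k{\left(69 \right)}}{-3532} = - \frac{1431}{-2433} + \frac{2 \cdot 69}{-3532} = \left(-1431\right) \left(- \frac{1}{2433}\right) + 138 \left(- \frac{1}{3532}\right) = \frac{477}{811} - \frac{69}{1766} = \frac{786423}{1432226}$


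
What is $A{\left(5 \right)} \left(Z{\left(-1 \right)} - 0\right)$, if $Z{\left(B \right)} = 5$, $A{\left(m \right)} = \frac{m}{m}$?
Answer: $5$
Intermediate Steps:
$A{\left(m \right)} = 1$
$A{\left(5 \right)} \left(Z{\left(-1 \right)} - 0\right) = 1 \left(5 - 0\right) = 1 \left(5 + 0\right) = 1 \cdot 5 = 5$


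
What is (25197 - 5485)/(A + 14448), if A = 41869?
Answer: 19712/56317 ≈ 0.35002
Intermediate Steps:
(25197 - 5485)/(A + 14448) = (25197 - 5485)/(41869 + 14448) = 19712/56317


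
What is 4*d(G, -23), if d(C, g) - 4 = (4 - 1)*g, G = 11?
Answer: -260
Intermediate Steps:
d(C, g) = 4 + 3*g (d(C, g) = 4 + (4 - 1)*g = 4 + 3*g)
4*d(G, -23) = 4*(4 + 3*(-23)) = 4*(4 - 69) = 4*(-65) = -260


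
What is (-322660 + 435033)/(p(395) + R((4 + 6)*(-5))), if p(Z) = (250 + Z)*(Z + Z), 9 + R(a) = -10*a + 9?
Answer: 112373/510050 ≈ 0.22032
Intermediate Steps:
R(a) = -10*a (R(a) = -9 + (-10*a + 9) = -9 + (9 - 10*a) = -10*a)
p(Z) = 2*Z*(250 + Z) (p(Z) = (250 + Z)*(2*Z) = 2*Z*(250 + Z))
(-322660 + 435033)/(p(395) + R((4 + 6)*(-5))) = (-322660 + 435033)/(2*395*(250 + 395) - 10*(4 + 6)*(-5)) = 112373/(2*395*645 - 100*(-5)) = 112373/(509550 - 10*(-50)) = 112373/(509550 + 500) = 112373/510050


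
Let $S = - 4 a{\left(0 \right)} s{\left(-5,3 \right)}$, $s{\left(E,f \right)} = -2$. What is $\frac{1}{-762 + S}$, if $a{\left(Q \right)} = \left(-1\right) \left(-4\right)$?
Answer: $- \frac{1}{730} \approx -0.0013699$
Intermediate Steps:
$a{\left(Q \right)} = 4$
$S = 32$ ($S = \left(-4\right) 4 \left(-2\right) = \left(-16\right) \left(-2\right) = 32$)
$\frac{1}{-762 + S} = \frac{1}{-762 + 32} = \frac{1}{-730} = - \frac{1}{730}$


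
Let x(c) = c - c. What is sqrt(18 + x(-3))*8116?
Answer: 24348*sqrt(2) ≈ 34433.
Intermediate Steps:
x(c) = 0
sqrt(18 + x(-3))*8116 = sqrt(18 + 0)*8116 = sqrt(18)*8116 = (3*sqrt(2))*8116 = 24348*sqrt(2)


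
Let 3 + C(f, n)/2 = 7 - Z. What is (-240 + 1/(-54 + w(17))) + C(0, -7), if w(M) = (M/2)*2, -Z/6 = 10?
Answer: -4145/37 ≈ -112.03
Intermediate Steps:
Z = -60 (Z = -6*10 = -60)
C(f, n) = 128 (C(f, n) = -6 + 2*(7 - 1*(-60)) = -6 + 2*(7 + 60) = -6 + 2*67 = -6 + 134 = 128)
w(M) = M (w(M) = (M*(1/2))*2 = (M/2)*2 = M)
(-240 + 1/(-54 + w(17))) + C(0, -7) = (-240 + 1/(-54 + 17)) + 128 = (-240 + 1/(-37)) + 128 = (-240 - 1/37) + 128 = -8881/37 + 128 = -4145/37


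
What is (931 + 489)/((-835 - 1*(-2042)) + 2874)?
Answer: 1420/4081 ≈ 0.34795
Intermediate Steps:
(931 + 489)/((-835 - 1*(-2042)) + 2874) = 1420/((-835 + 2042) + 2874) = 1420/(1207 + 2874) = 1420/4081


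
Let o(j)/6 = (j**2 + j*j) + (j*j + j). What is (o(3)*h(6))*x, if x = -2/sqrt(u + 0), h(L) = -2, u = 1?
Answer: 720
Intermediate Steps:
x = -2 (x = -2/sqrt(1 + 0) = -2/(sqrt(1)) = -2/1 = -2*1 = -2)
o(j) = 6*j + 18*j**2 (o(j) = 6*((j**2 + j*j) + (j*j + j)) = 6*((j**2 + j**2) + (j**2 + j)) = 6*(2*j**2 + (j + j**2)) = 6*(j + 3*j**2) = 6*j + 18*j**2)
(o(3)*h(6))*x = ((6*3*(1 + 3*3))*(-2))*(-2) = ((6*3*(1 + 9))*(-2))*(-2) = ((6*3*10)*(-2))*(-2) = (180*(-2))*(-2) = -360*(-2) = 720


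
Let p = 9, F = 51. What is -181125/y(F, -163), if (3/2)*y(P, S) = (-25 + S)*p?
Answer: 60375/376 ≈ 160.57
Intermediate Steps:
y(P, S) = -150 + 6*S (y(P, S) = 2*((-25 + S)*9)/3 = 2*(-225 + 9*S)/3 = -150 + 6*S)
-181125/y(F, -163) = -181125/(-150 + 6*(-163)) = -181125/(-150 - 978) = -181125/(-1128) = -181125*(-1/1128) = 60375/376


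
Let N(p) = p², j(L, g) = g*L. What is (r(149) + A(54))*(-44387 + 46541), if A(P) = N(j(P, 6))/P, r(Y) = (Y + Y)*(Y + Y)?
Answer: 195471192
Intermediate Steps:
j(L, g) = L*g
r(Y) = 4*Y² (r(Y) = (2*Y)*(2*Y) = 4*Y²)
A(P) = 36*P (A(P) = (P*6)²/P = (6*P)²/P = (36*P²)/P = 36*P)
(r(149) + A(54))*(-44387 + 46541) = (4*149² + 36*54)*(-44387 + 46541) = (4*22201 + 1944)*2154 = (88804 + 1944)*2154 = 90748*2154 = 195471192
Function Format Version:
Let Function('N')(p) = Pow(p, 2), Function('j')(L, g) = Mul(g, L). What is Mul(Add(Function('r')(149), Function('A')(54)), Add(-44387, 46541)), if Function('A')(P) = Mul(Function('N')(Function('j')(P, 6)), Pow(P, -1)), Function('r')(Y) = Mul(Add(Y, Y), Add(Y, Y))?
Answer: 195471192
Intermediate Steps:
Function('j')(L, g) = Mul(L, g)
Function('r')(Y) = Mul(4, Pow(Y, 2)) (Function('r')(Y) = Mul(Mul(2, Y), Mul(2, Y)) = Mul(4, Pow(Y, 2)))
Function('A')(P) = Mul(36, P) (Function('A')(P) = Mul(Pow(Mul(P, 6), 2), Pow(P, -1)) = Mul(Pow(Mul(6, P), 2), Pow(P, -1)) = Mul(Mul(36, Pow(P, 2)), Pow(P, -1)) = Mul(36, P))
Mul(Add(Function('r')(149), Function('A')(54)), Add(-44387, 46541)) = Mul(Add(Mul(4, Pow(149, 2)), Mul(36, 54)), Add(-44387, 46541)) = Mul(Add(Mul(4, 22201), 1944), 2154) = Mul(Add(88804, 1944), 2154) = Mul(90748, 2154) = 195471192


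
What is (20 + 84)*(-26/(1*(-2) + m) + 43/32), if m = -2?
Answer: 3263/4 ≈ 815.75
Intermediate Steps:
(20 + 84)*(-26/(1*(-2) + m) + 43/32) = (20 + 84)*(-26/(1*(-2) - 2) + 43/32) = 104*(-26/(-2 - 2) + 43*(1/32)) = 104*(-26/(-4) + 43/32) = 104*(-26*(-¼) + 43/32) = 104*(13/2 + 43/32) = 104*(251/32) = 3263/4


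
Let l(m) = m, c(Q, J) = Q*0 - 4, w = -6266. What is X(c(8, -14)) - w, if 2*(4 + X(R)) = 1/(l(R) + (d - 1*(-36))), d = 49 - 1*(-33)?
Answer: 1427737/228 ≈ 6262.0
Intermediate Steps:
d = 82 (d = 49 + 33 = 82)
c(Q, J) = -4 (c(Q, J) = 0 - 4 = -4)
X(R) = -4 + 1/(2*(118 + R)) (X(R) = -4 + 1/(2*(R + (82 - 1*(-36)))) = -4 + 1/(2*(R + (82 + 36))) = -4 + 1/(2*(R + 118)) = -4 + 1/(2*(118 + R)))
X(c(8, -14)) - w = (-943 - 8*(-4))/(2*(118 - 4)) - 1*(-6266) = (½)*(-943 + 32)/114 + 6266 = (½)*(1/114)*(-911) + 6266 = -911/228 + 6266 = 1427737/228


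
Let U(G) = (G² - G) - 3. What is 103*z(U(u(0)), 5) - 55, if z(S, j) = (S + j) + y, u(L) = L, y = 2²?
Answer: 563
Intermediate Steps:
y = 4
U(G) = -3 + G² - G
z(S, j) = 4 + S + j (z(S, j) = (S + j) + 4 = 4 + S + j)
103*z(U(u(0)), 5) - 55 = 103*(4 + (-3 + 0² - 1*0) + 5) - 55 = 103*(4 + (-3 + 0 + 0) + 5) - 55 = 103*(4 - 3 + 5) - 55 = 103*6 - 55 = 618 - 55 = 563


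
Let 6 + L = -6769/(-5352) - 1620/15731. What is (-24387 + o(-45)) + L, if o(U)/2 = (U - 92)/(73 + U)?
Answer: -14381003949391/589346184 ≈ -24402.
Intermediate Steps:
L = -407340973/84192312 (L = -6 + (-6769/(-5352) - 1620/15731) = -6 + (-6769*(-1/5352) - 1620*1/15731) = -6 + (6769/5352 - 1620/15731) = -6 + 97812899/84192312 = -407340973/84192312 ≈ -4.8382)
o(U) = 2*(-92 + U)/(73 + U) (o(U) = 2*((U - 92)/(73 + U)) = 2*((-92 + U)/(73 + U)) = 2*(-92 + U)/(73 + U))
(-24387 + o(-45)) + L = (-24387 + 2*(-92 - 45)/(73 - 45)) - 407340973/84192312 = (-24387 + 2*(-137)/28) - 407340973/84192312 = (-24387 + 2*(1/28)*(-137)) - 407340973/84192312 = (-24387 - 137/14) - 407340973/84192312 = -341555/14 - 407340973/84192312 = -14381003949391/589346184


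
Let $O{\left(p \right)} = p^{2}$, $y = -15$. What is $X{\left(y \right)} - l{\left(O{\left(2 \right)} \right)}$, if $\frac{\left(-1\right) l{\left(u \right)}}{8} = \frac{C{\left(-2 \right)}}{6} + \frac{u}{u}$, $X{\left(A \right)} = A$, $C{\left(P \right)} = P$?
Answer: $- \frac{29}{3} \approx -9.6667$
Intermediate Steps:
$l{\left(u \right)} = - \frac{16}{3}$ ($l{\left(u \right)} = - 8 \left(- \frac{2}{6} + \frac{u}{u}\right) = - 8 \left(\left(-2\right) \frac{1}{6} + 1\right) = - 8 \left(- \frac{1}{3} + 1\right) = \left(-8\right) \frac{2}{3} = - \frac{16}{3}$)
$X{\left(y \right)} - l{\left(O{\left(2 \right)} \right)} = -15 - - \frac{16}{3} = -15 + \frac{16}{3} = - \frac{29}{3}$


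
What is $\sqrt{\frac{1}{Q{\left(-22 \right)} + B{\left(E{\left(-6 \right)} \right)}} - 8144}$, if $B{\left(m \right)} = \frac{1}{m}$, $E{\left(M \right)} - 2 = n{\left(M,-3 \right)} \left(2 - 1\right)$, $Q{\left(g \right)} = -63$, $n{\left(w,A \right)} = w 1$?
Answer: $\frac{2 i \sqrt{130322577}}{253} \approx 90.244 i$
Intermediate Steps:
$n{\left(w,A \right)} = w$
$E{\left(M \right)} = 2 + M$ ($E{\left(M \right)} = 2 + M \left(2 - 1\right) = 2 + M 1 = 2 + M$)
$\sqrt{\frac{1}{Q{\left(-22 \right)} + B{\left(E{\left(-6 \right)} \right)}} - 8144} = \sqrt{\frac{1}{-63 + \frac{1}{2 - 6}} - 8144} = \sqrt{\frac{1}{-63 + \frac{1}{-4}} - 8144} = \sqrt{\frac{1}{-63 - \frac{1}{4}} - 8144} = \sqrt{\frac{1}{- \frac{253}{4}} - 8144} = \sqrt{- \frac{4}{253} - 8144} = \sqrt{- \frac{2060436}{253}} = \frac{2 i \sqrt{130322577}}{253}$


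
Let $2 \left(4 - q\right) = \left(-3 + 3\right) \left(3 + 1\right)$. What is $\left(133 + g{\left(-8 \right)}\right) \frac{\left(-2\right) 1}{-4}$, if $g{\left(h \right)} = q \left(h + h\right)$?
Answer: $\frac{69}{2} \approx 34.5$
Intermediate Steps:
$q = 4$ ($q = 4 - \frac{\left(-3 + 3\right) \left(3 + 1\right)}{2} = 4 - \frac{0 \cdot 4}{2} = 4 - 0 = 4 + 0 = 4$)
$g{\left(h \right)} = 8 h$ ($g{\left(h \right)} = 4 \left(h + h\right) = 4 \cdot 2 h = 8 h$)
$\left(133 + g{\left(-8 \right)}\right) \frac{\left(-2\right) 1}{-4} = \left(133 + 8 \left(-8\right)\right) \frac{\left(-2\right) 1}{-4} = \left(133 - 64\right) \left(\left(-2\right) \left(- \frac{1}{4}\right)\right) = 69 \cdot \frac{1}{2} = \frac{69}{2}$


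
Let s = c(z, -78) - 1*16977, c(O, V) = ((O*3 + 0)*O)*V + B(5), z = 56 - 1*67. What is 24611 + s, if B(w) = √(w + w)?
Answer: -20680 + √10 ≈ -20677.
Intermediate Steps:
z = -11 (z = 56 - 67 = -11)
B(w) = √2*√w (B(w) = √(2*w) = √2*√w)
c(O, V) = √10 + 3*V*O² (c(O, V) = ((O*3 + 0)*O)*V + √2*√5 = ((3*O + 0)*O)*V + √10 = ((3*O)*O)*V + √10 = (3*O²)*V + √10 = 3*V*O² + √10 = √10 + 3*V*O²)
s = -45291 + √10 (s = (√10 + 3*(-78)*(-11)²) - 1*16977 = (√10 + 3*(-78)*121) - 16977 = (√10 - 28314) - 16977 = (-28314 + √10) - 16977 = -45291 + √10 ≈ -45288.)
24611 + s = 24611 + (-45291 + √10) = -20680 + √10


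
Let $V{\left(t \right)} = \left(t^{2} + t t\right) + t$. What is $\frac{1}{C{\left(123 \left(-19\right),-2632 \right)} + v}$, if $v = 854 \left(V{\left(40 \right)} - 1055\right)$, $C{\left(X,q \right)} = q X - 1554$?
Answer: $\frac{1}{8015420} \approx 1.2476 \cdot 10^{-7}$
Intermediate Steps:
$C{\left(X,q \right)} = -1554 + X q$ ($C{\left(X,q \right)} = X q - 1554 = -1554 + X q$)
$V{\left(t \right)} = t + 2 t^{2}$ ($V{\left(t \right)} = \left(t^{2} + t^{2}\right) + t = 2 t^{2} + t = t + 2 t^{2}$)
$v = 1865990$ ($v = 854 \left(40 \left(1 + 2 \cdot 40\right) - 1055\right) = 854 \left(40 \left(1 + 80\right) - 1055\right) = 854 \left(40 \cdot 81 - 1055\right) = 854 \left(3240 - 1055\right) = 854 \cdot 2185 = 1865990$)
$\frac{1}{C{\left(123 \left(-19\right),-2632 \right)} + v} = \frac{1}{\left(-1554 + 123 \left(-19\right) \left(-2632\right)\right) + 1865990} = \frac{1}{\left(-1554 - -6150984\right) + 1865990} = \frac{1}{\left(-1554 + 6150984\right) + 1865990} = \frac{1}{6149430 + 1865990} = \frac{1}{8015420}$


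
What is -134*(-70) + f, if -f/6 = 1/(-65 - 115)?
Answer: 281401/30 ≈ 9380.0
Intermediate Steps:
f = 1/30 (f = -6/(-65 - 115) = -6/(-180) = -6*(-1/180) = 1/30 ≈ 0.033333)
-134*(-70) + f = -134*(-70) + 1/30 = 9380 + 1/30 = 281401/30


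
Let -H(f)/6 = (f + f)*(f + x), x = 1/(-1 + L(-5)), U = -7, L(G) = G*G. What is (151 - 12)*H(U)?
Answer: -162491/2 ≈ -81246.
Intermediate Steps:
L(G) = G²
x = 1/24 (x = 1/(-1 + (-5)²) = 1/(-1 + 25) = 1/24 ≈ 0.041667)
H(f) = -12*f*(1/24 + f) (H(f) = -6*(f + f)*(f + 1/24) = -6*2*f*(1/24 + f) = -12*f*(1/24 + f))
(151 - 12)*H(U) = (151 - 12)*(-½*(-7)*(1 + 24*(-7))) = 139*(-½*(-7)*(1 - 168)) = 139*(-½*(-7)*(-167)) = 139*(-1169/2) = -162491/2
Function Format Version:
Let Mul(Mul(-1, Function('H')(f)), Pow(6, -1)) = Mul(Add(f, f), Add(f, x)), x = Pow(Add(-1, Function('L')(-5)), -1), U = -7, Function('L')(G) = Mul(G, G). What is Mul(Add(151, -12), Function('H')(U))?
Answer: Rational(-162491, 2) ≈ -81246.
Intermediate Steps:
Function('L')(G) = Pow(G, 2)
x = Rational(1, 24) (x = Pow(Add(-1, Pow(-5, 2)), -1) = Pow(Add(-1, 25), -1) = Pow(24, -1) = Rational(1, 24) ≈ 0.041667)
Function('H')(f) = Mul(-12, f, Add(Rational(1, 24), f)) (Function('H')(f) = Mul(-6, Mul(Add(f, f), Add(f, Rational(1, 24)))) = Mul(-6, Mul(Mul(2, f), Add(Rational(1, 24), f))) = Mul(-6, Mul(2, f, Add(Rational(1, 24), f))) = Mul(-12, f, Add(Rational(1, 24), f)))
Mul(Add(151, -12), Function('H')(U)) = Mul(Add(151, -12), Mul(Rational(-1, 2), -7, Add(1, Mul(24, -7)))) = Mul(139, Mul(Rational(-1, 2), -7, Add(1, -168))) = Mul(139, Mul(Rational(-1, 2), -7, -167)) = Mul(139, Rational(-1169, 2)) = Rational(-162491, 2)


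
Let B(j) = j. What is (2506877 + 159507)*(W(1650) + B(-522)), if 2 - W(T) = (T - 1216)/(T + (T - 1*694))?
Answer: -1807213748368/1303 ≈ -1.3870e+9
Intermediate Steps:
W(T) = 2 - (-1216 + T)/(-694 + 2*T) (W(T) = 2 - (T - 1216)/(T + (T - 1*694)) = 2 - (-1216 + T)/(T + (T - 694)) = 2 - (-1216 + T)/(T + (-694 + T)) = 2 - (-1216 + T)/(-694 + 2*T))
(2506877 + 159507)*(W(1650) + B(-522)) = (2506877 + 159507)*((-172 + 3*1650)/(2*(-347 + 1650)) - 522) = 2666384*((½)*(-172 + 4950)/1303 - 522) = 2666384*((½)*(1/1303)*4778 - 522) = 2666384*(2389/1303 - 522) = 2666384*(-677777/1303) = -1807213748368/1303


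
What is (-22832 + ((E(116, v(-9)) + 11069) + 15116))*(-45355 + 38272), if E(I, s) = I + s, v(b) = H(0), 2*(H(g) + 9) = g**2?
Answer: -24507180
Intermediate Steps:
H(g) = -9 + g**2/2
v(b) = -9 (v(b) = -9 + (1/2)*0**2 = -9 + (1/2)*0 = -9 + 0 = -9)
(-22832 + ((E(116, v(-9)) + 11069) + 15116))*(-45355 + 38272) = (-22832 + (((116 - 9) + 11069) + 15116))*(-45355 + 38272) = (-22832 + ((107 + 11069) + 15116))*(-7083) = (-22832 + (11176 + 15116))*(-7083) = (-22832 + 26292)*(-7083) = 3460*(-7083) = -24507180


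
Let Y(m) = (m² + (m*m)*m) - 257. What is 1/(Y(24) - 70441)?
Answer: -1/56298 ≈ -1.7763e-5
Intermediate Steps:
Y(m) = -257 + m² + m³ (Y(m) = (m² + m²*m) - 257 = (m² + m³) - 257 = -257 + m² + m³)
1/(Y(24) - 70441) = 1/((-257 + 24² + 24³) - 70441) = 1/((-257 + 576 + 13824) - 70441) = 1/(14143 - 70441) = 1/(-56298) = -1/56298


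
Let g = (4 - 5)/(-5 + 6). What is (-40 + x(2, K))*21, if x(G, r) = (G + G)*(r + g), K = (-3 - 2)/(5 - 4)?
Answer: -1344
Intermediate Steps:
K = -5 (K = -5/1 = -5*1 = -5)
g = -1 (g = -1/1 = -1*1 = -1)
x(G, r) = 2*G*(-1 + r) (x(G, r) = (G + G)*(r - 1) = (2*G)*(-1 + r) = 2*G*(-1 + r))
(-40 + x(2, K))*21 = (-40 + 2*2*(-1 - 5))*21 = (-40 + 2*2*(-6))*21 = (-40 - 24)*21 = -64*21 = -1344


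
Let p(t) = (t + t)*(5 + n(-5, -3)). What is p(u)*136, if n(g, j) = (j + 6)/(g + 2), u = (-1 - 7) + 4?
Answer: -4352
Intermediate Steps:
u = -4 (u = -8 + 4 = -4)
n(g, j) = (6 + j)/(2 + g)
p(t) = 8*t (p(t) = (t + t)*(5 + (6 - 3)/(2 - 5)) = (2*t)*(5 + 3/(-3)) = (2*t)*(5 - ⅓*3) = (2*t)*(5 - 1) = (2*t)*4 = 8*t)
p(u)*136 = (8*(-4))*136 = -32*136 = -4352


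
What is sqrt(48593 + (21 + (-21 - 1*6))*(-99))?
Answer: sqrt(49187) ≈ 221.78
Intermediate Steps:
sqrt(48593 + (21 + (-21 - 1*6))*(-99)) = sqrt(48593 + (21 + (-21 - 6))*(-99)) = sqrt(48593 + (21 - 27)*(-99)) = sqrt(48593 - 6*(-99)) = sqrt(48593 + 594) = sqrt(49187)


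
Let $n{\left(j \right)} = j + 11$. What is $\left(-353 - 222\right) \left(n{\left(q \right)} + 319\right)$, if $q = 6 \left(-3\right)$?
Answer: $-179400$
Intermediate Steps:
$q = -18$
$n{\left(j \right)} = 11 + j$
$\left(-353 - 222\right) \left(n{\left(q \right)} + 319\right) = \left(-353 - 222\right) \left(\left(11 - 18\right) + 319\right) = - 575 \left(-7 + 319\right) = \left(-575\right) 312 = -179400$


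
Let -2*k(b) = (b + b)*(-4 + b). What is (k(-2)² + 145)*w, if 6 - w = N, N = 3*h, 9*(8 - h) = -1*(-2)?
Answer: -15028/3 ≈ -5009.3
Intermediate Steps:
k(b) = -b*(-4 + b) (k(b) = -(b + b)*(-4 + b)/2 = -2*b*(-4 + b)/2 = -b*(-4 + b))
h = 70/9 (h = 8 - (-1)*(-2)/9 = 8 - ⅑*2 = 8 - 2/9 = 70/9 ≈ 7.7778)
N = 70/3 (N = 3*(70/9) = 70/3 ≈ 23.333)
w = -52/3 (w = 6 - 1*70/3 = 6 - 70/3 = -52/3 ≈ -17.333)
(k(-2)² + 145)*w = ((-2*(4 - 1*(-2)))² + 145)*(-52/3) = ((-2*(4 + 2))² + 145)*(-52/3) = ((-2*6)² + 145)*(-52/3) = ((-12)² + 145)*(-52/3) = (144 + 145)*(-52/3) = 289*(-52/3) = -15028/3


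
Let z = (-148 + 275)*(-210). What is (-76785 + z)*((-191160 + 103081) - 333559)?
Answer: 43620559290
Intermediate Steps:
z = -26670 (z = 127*(-210) = -26670)
(-76785 + z)*((-191160 + 103081) - 333559) = (-76785 - 26670)*((-191160 + 103081) - 333559) = -103455*(-88079 - 333559) = -103455*(-421638) = 43620559290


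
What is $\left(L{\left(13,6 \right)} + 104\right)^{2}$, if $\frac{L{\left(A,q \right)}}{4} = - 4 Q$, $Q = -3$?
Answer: $23104$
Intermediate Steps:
$L{\left(A,q \right)} = 48$ ($L{\left(A,q \right)} = 4 \left(\left(-4\right) \left(-3\right)\right) = 4 \cdot 12 = 48$)
$\left(L{\left(13,6 \right)} + 104\right)^{2} = \left(48 + 104\right)^{2} = 152^{2} = 23104$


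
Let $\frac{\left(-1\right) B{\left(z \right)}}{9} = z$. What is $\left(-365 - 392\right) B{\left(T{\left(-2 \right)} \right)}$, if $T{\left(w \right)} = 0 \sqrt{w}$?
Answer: $0$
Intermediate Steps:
$T{\left(w \right)} = 0$
$B{\left(z \right)} = - 9 z$
$\left(-365 - 392\right) B{\left(T{\left(-2 \right)} \right)} = \left(-365 - 392\right) \left(\left(-9\right) 0\right) = \left(-757\right) 0 = 0$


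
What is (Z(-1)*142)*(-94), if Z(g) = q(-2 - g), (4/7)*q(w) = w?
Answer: 23359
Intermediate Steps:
q(w) = 7*w/4
Z(g) = -7/2 - 7*g/4 (Z(g) = 7*(-2 - g)/4 = -7/2 - 7*g/4)
(Z(-1)*142)*(-94) = ((-7/2 - 7/4*(-1))*142)*(-94) = ((-7/2 + 7/4)*142)*(-94) = -7/4*142*(-94) = -497/2*(-94) = 23359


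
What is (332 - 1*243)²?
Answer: 7921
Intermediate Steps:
(332 - 1*243)² = (332 - 243)² = 89² = 7921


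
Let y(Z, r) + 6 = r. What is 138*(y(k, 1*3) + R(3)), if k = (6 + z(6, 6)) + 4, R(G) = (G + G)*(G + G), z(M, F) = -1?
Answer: 4554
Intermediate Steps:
R(G) = 4*G**2 (R(G) = (2*G)*(2*G) = 4*G**2)
k = 9 (k = (6 - 1) + 4 = 5 + 4 = 9)
y(Z, r) = -6 + r
138*(y(k, 1*3) + R(3)) = 138*((-6 + 1*3) + 4*3**2) = 138*((-6 + 3) + 4*9) = 138*(-3 + 36) = 138*33 = 4554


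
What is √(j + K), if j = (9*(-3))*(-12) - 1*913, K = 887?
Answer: √298 ≈ 17.263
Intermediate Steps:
j = -589 (j = -27*(-12) - 913 = 324 - 913 = -589)
√(j + K) = √(-589 + 887) = √298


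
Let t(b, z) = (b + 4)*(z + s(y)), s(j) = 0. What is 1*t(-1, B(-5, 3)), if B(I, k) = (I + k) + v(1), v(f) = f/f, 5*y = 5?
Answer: -3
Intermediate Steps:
y = 1 (y = (⅕)*5 = 1)
v(f) = 1
B(I, k) = 1 + I + k (B(I, k) = (I + k) + 1 = 1 + I + k)
t(b, z) = z*(4 + b) (t(b, z) = (b + 4)*(z + 0) = (4 + b)*z = z*(4 + b))
1*t(-1, B(-5, 3)) = 1*((1 - 5 + 3)*(4 - 1)) = 1*(-1*3) = 1*(-3) = -3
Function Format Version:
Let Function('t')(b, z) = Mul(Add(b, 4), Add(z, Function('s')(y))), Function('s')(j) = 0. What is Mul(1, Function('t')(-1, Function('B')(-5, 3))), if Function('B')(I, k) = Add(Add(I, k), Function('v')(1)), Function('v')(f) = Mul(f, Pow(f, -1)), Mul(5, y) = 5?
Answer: -3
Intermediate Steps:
y = 1 (y = Mul(Rational(1, 5), 5) = 1)
Function('v')(f) = 1
Function('B')(I, k) = Add(1, I, k) (Function('B')(I, k) = Add(Add(I, k), 1) = Add(1, I, k))
Function('t')(b, z) = Mul(z, Add(4, b)) (Function('t')(b, z) = Mul(Add(b, 4), Add(z, 0)) = Mul(Add(4, b), z) = Mul(z, Add(4, b)))
Mul(1, Function('t')(-1, Function('B')(-5, 3))) = Mul(1, Mul(Add(1, -5, 3), Add(4, -1))) = Mul(1, Mul(-1, 3)) = Mul(1, -3) = -3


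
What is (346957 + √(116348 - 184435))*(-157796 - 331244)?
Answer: -169675851280 - 489040*I*√68087 ≈ -1.6968e+11 - 1.2761e+8*I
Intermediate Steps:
(346957 + √(116348 - 184435))*(-157796 - 331244) = (346957 + √(-68087))*(-489040) = (346957 + I*√68087)*(-489040) = -169675851280 - 489040*I*√68087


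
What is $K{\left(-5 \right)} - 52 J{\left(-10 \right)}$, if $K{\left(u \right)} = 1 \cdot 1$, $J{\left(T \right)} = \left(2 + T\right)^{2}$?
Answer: $-3327$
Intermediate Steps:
$K{\left(u \right)} = 1$
$K{\left(-5 \right)} - 52 J{\left(-10 \right)} = 1 - 52 \left(2 - 10\right)^{2} = 1 - 52 \left(-8\right)^{2} = 1 - 3328 = -3327$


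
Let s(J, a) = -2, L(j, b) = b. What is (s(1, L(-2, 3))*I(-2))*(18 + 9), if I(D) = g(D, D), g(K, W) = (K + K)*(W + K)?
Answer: -864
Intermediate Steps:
g(K, W) = 2*K*(K + W) (g(K, W) = (2*K)*(K + W) = 2*K*(K + W))
I(D) = 4*D**2 (I(D) = 2*D*(D + D) = 2*D*(2*D) = 4*D**2)
(s(1, L(-2, 3))*I(-2))*(18 + 9) = (-8*(-2)**2)*(18 + 9) = -8*4*27 = -2*16*27 = -32*27 = -864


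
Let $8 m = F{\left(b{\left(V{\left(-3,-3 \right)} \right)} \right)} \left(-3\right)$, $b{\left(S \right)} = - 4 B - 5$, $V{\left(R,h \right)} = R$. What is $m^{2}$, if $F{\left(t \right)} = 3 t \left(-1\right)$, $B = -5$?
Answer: $\frac{18225}{64} \approx 284.77$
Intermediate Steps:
$b{\left(S \right)} = 15$ ($b{\left(S \right)} = \left(-4\right) \left(-5\right) - 5 = 20 - 5 = 15$)
$F{\left(t \right)} = - 3 t$
$m = \frac{135}{8}$ ($m = \frac{\left(-3\right) 15 \left(-3\right)}{8} = \frac{\left(-45\right) \left(-3\right)}{8} = \frac{1}{8} \cdot 135 = \frac{135}{8} \approx 16.875$)
$m^{2} = \left(\frac{135}{8}\right)^{2} = \frac{18225}{64}$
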